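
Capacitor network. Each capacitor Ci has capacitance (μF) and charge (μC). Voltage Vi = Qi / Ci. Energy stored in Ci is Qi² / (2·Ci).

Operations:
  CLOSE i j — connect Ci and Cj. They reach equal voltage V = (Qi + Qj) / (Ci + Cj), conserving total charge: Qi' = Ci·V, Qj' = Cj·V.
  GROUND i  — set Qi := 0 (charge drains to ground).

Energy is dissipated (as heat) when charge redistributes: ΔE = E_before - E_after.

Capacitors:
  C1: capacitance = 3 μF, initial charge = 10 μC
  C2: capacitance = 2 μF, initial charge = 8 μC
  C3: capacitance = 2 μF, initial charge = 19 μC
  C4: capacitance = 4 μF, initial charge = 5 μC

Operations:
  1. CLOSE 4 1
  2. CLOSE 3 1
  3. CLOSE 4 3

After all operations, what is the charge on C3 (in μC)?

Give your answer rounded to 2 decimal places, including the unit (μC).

Initial: C1(3μF, Q=10μC, V=3.33V), C2(2μF, Q=8μC, V=4.00V), C3(2μF, Q=19μC, V=9.50V), C4(4μF, Q=5μC, V=1.25V)
Op 1: CLOSE 4-1: Q_total=15.00, C_total=7.00, V=2.14; Q4=8.57, Q1=6.43; dissipated=3.720
Op 2: CLOSE 3-1: Q_total=25.43, C_total=5.00, V=5.09; Q3=10.17, Q1=15.26; dissipated=32.477
Op 3: CLOSE 4-3: Q_total=18.74, C_total=6.00, V=3.12; Q4=12.50, Q3=6.25; dissipated=5.774
Final charges: Q1=15.26, Q2=8.00, Q3=6.25, Q4=12.50

Answer: 6.25 μC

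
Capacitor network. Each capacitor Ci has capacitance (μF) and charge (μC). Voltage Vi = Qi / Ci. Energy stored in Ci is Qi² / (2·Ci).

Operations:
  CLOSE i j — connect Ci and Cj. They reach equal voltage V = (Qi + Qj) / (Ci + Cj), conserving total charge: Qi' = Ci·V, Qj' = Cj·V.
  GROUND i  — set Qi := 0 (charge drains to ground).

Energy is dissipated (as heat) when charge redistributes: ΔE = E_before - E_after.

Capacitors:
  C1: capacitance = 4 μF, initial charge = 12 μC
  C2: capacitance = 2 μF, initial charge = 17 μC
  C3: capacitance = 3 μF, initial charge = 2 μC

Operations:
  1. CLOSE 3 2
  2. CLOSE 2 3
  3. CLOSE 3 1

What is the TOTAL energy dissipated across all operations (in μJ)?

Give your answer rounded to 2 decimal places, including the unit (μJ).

Answer: 37.37 μJ

Derivation:
Initial: C1(4μF, Q=12μC, V=3.00V), C2(2μF, Q=17μC, V=8.50V), C3(3μF, Q=2μC, V=0.67V)
Op 1: CLOSE 3-2: Q_total=19.00, C_total=5.00, V=3.80; Q3=11.40, Q2=7.60; dissipated=36.817
Op 2: CLOSE 2-3: Q_total=19.00, C_total=5.00, V=3.80; Q2=7.60, Q3=11.40; dissipated=0.000
Op 3: CLOSE 3-1: Q_total=23.40, C_total=7.00, V=3.34; Q3=10.03, Q1=13.37; dissipated=0.549
Total dissipated: 37.365 μJ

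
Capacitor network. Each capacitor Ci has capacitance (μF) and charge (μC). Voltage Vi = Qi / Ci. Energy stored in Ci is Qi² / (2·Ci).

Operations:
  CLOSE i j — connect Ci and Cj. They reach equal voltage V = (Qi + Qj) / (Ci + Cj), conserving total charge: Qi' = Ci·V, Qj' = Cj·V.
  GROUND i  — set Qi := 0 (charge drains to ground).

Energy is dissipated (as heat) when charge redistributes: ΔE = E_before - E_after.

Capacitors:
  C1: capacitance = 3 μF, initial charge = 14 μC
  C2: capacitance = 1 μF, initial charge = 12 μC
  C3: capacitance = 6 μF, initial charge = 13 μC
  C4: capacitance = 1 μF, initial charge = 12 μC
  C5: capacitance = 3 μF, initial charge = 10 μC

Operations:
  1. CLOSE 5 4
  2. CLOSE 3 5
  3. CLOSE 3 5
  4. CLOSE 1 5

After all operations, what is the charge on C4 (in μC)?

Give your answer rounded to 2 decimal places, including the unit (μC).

Initial: C1(3μF, Q=14μC, V=4.67V), C2(1μF, Q=12μC, V=12.00V), C3(6μF, Q=13μC, V=2.17V), C4(1μF, Q=12μC, V=12.00V), C5(3μF, Q=10μC, V=3.33V)
Op 1: CLOSE 5-4: Q_total=22.00, C_total=4.00, V=5.50; Q5=16.50, Q4=5.50; dissipated=28.167
Op 2: CLOSE 3-5: Q_total=29.50, C_total=9.00, V=3.28; Q3=19.67, Q5=9.83; dissipated=11.111
Op 3: CLOSE 3-5: Q_total=29.50, C_total=9.00, V=3.28; Q3=19.67, Q5=9.83; dissipated=0.000
Op 4: CLOSE 1-5: Q_total=23.83, C_total=6.00, V=3.97; Q1=11.92, Q5=11.92; dissipated=1.447
Final charges: Q1=11.92, Q2=12.00, Q3=19.67, Q4=5.50, Q5=11.92

Answer: 5.50 μC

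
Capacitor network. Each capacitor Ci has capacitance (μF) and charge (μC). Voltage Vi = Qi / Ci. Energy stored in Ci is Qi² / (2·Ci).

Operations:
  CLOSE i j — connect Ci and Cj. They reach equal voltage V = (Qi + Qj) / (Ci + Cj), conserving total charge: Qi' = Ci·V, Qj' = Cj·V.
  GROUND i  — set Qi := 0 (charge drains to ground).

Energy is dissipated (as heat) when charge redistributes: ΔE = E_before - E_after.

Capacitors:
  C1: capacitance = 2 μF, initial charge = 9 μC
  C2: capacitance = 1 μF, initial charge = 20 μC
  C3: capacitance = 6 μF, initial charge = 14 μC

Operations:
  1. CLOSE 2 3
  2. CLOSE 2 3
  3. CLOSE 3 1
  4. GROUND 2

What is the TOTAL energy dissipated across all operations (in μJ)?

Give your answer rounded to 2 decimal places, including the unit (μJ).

Answer: 145.65 μJ

Derivation:
Initial: C1(2μF, Q=9μC, V=4.50V), C2(1μF, Q=20μC, V=20.00V), C3(6μF, Q=14μC, V=2.33V)
Op 1: CLOSE 2-3: Q_total=34.00, C_total=7.00, V=4.86; Q2=4.86, Q3=29.14; dissipated=133.762
Op 2: CLOSE 2-3: Q_total=34.00, C_total=7.00, V=4.86; Q2=4.86, Q3=29.14; dissipated=0.000
Op 3: CLOSE 3-1: Q_total=38.14, C_total=8.00, V=4.77; Q3=28.61, Q1=9.54; dissipated=0.096
Op 4: GROUND 2: Q2=0; energy lost=11.796
Total dissipated: 145.653 μJ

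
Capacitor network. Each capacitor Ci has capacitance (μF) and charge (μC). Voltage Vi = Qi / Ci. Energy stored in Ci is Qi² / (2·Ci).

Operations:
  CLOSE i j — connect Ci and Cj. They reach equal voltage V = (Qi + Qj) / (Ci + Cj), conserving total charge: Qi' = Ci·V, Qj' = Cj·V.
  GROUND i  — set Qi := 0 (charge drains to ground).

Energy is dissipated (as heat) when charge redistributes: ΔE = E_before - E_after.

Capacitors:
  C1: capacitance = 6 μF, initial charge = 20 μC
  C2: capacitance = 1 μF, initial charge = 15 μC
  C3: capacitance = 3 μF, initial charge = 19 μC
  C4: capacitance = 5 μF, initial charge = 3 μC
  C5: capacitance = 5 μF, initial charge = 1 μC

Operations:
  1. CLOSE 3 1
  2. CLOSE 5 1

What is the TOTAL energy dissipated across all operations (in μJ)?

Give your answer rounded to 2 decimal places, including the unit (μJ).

Answer: 32.30 μJ

Derivation:
Initial: C1(6μF, Q=20μC, V=3.33V), C2(1μF, Q=15μC, V=15.00V), C3(3μF, Q=19μC, V=6.33V), C4(5μF, Q=3μC, V=0.60V), C5(5μF, Q=1μC, V=0.20V)
Op 1: CLOSE 3-1: Q_total=39.00, C_total=9.00, V=4.33; Q3=13.00, Q1=26.00; dissipated=9.000
Op 2: CLOSE 5-1: Q_total=27.00, C_total=11.00, V=2.45; Q5=12.27, Q1=14.73; dissipated=23.297
Total dissipated: 32.297 μJ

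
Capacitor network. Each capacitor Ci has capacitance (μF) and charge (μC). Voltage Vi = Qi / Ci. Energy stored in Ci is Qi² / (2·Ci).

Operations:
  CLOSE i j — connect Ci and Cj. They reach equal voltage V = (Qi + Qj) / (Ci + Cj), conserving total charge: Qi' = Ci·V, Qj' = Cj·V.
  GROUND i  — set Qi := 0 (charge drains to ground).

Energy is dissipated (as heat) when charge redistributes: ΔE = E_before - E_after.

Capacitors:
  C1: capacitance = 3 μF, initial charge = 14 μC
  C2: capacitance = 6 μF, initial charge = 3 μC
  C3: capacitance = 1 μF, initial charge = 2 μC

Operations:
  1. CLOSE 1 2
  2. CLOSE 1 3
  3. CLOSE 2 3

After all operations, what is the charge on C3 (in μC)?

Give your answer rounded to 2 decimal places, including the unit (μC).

Initial: C1(3μF, Q=14μC, V=4.67V), C2(6μF, Q=3μC, V=0.50V), C3(1μF, Q=2μC, V=2.00V)
Op 1: CLOSE 1-2: Q_total=17.00, C_total=9.00, V=1.89; Q1=5.67, Q2=11.33; dissipated=17.361
Op 2: CLOSE 1-3: Q_total=7.67, C_total=4.00, V=1.92; Q1=5.75, Q3=1.92; dissipated=0.005
Op 3: CLOSE 2-3: Q_total=13.25, C_total=7.00, V=1.89; Q2=11.36, Q3=1.89; dissipated=0.000
Final charges: Q1=5.75, Q2=11.36, Q3=1.89

Answer: 1.89 μC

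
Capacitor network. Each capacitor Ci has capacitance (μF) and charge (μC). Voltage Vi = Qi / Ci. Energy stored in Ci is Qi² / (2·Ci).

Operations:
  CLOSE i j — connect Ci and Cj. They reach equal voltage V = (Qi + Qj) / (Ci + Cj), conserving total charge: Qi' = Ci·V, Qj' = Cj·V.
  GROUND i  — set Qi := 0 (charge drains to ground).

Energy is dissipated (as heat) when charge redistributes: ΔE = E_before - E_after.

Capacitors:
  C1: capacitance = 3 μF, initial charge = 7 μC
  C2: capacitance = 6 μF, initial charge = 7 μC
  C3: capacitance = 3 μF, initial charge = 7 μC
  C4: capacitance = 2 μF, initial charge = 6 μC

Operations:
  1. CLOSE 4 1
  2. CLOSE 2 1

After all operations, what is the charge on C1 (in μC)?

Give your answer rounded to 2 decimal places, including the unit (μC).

Initial: C1(3μF, Q=7μC, V=2.33V), C2(6μF, Q=7μC, V=1.17V), C3(3μF, Q=7μC, V=2.33V), C4(2μF, Q=6μC, V=3.00V)
Op 1: CLOSE 4-1: Q_total=13.00, C_total=5.00, V=2.60; Q4=5.20, Q1=7.80; dissipated=0.267
Op 2: CLOSE 2-1: Q_total=14.80, C_total=9.00, V=1.64; Q2=9.87, Q1=4.93; dissipated=2.054
Final charges: Q1=4.93, Q2=9.87, Q3=7.00, Q4=5.20

Answer: 4.93 μC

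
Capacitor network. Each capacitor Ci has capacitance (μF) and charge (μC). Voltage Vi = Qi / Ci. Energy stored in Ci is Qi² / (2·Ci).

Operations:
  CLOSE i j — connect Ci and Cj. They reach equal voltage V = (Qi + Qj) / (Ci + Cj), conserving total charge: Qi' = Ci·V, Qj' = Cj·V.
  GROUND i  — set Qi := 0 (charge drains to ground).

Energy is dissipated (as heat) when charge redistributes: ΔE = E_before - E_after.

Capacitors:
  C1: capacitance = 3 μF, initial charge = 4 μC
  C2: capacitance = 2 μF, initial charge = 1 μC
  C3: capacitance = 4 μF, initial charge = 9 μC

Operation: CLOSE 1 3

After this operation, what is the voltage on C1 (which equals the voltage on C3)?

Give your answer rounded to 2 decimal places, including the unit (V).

Initial: C1(3μF, Q=4μC, V=1.33V), C2(2μF, Q=1μC, V=0.50V), C3(4μF, Q=9μC, V=2.25V)
Op 1: CLOSE 1-3: Q_total=13.00, C_total=7.00, V=1.86; Q1=5.57, Q3=7.43; dissipated=0.720

Answer: 1.86 V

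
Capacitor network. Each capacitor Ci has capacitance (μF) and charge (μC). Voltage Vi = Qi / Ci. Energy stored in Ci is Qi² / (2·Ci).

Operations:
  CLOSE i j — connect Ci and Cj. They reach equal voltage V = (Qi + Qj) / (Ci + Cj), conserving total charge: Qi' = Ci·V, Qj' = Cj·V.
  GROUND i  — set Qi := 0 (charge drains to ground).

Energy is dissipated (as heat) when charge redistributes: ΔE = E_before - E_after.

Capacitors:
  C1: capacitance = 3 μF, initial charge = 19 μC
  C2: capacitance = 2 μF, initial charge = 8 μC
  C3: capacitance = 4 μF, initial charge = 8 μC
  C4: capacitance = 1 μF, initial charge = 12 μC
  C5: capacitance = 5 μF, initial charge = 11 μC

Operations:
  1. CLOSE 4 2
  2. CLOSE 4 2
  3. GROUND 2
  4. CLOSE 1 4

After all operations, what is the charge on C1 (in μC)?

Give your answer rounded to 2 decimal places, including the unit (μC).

Initial: C1(3μF, Q=19μC, V=6.33V), C2(2μF, Q=8μC, V=4.00V), C3(4μF, Q=8μC, V=2.00V), C4(1μF, Q=12μC, V=12.00V), C5(5μF, Q=11μC, V=2.20V)
Op 1: CLOSE 4-2: Q_total=20.00, C_total=3.00, V=6.67; Q4=6.67, Q2=13.33; dissipated=21.333
Op 2: CLOSE 4-2: Q_total=20.00, C_total=3.00, V=6.67; Q4=6.67, Q2=13.33; dissipated=0.000
Op 3: GROUND 2: Q2=0; energy lost=44.444
Op 4: CLOSE 1-4: Q_total=25.67, C_total=4.00, V=6.42; Q1=19.25, Q4=6.42; dissipated=0.042
Final charges: Q1=19.25, Q2=0.00, Q3=8.00, Q4=6.42, Q5=11.00

Answer: 19.25 μC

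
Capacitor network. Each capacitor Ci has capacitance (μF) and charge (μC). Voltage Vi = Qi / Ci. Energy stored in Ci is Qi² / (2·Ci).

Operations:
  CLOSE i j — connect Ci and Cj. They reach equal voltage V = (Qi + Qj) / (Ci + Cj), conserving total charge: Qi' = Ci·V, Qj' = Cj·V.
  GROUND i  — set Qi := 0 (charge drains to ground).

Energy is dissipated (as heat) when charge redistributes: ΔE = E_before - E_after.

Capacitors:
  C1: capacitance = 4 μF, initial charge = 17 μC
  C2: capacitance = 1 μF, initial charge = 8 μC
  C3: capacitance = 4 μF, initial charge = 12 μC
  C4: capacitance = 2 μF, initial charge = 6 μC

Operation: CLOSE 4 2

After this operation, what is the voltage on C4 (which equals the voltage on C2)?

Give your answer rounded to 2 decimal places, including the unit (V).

Initial: C1(4μF, Q=17μC, V=4.25V), C2(1μF, Q=8μC, V=8.00V), C3(4μF, Q=12μC, V=3.00V), C4(2μF, Q=6μC, V=3.00V)
Op 1: CLOSE 4-2: Q_total=14.00, C_total=3.00, V=4.67; Q4=9.33, Q2=4.67; dissipated=8.333

Answer: 4.67 V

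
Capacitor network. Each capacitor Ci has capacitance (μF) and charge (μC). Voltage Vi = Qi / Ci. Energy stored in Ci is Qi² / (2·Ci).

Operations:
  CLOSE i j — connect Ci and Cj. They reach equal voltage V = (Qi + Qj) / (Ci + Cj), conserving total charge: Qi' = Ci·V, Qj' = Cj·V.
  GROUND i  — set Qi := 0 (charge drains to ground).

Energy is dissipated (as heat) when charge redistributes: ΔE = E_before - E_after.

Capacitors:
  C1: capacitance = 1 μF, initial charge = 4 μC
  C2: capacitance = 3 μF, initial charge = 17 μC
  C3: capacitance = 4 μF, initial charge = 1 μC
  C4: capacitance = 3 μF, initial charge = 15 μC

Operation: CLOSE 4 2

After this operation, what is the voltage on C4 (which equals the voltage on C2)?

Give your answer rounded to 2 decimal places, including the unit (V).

Initial: C1(1μF, Q=4μC, V=4.00V), C2(3μF, Q=17μC, V=5.67V), C3(4μF, Q=1μC, V=0.25V), C4(3μF, Q=15μC, V=5.00V)
Op 1: CLOSE 4-2: Q_total=32.00, C_total=6.00, V=5.33; Q4=16.00, Q2=16.00; dissipated=0.333

Answer: 5.33 V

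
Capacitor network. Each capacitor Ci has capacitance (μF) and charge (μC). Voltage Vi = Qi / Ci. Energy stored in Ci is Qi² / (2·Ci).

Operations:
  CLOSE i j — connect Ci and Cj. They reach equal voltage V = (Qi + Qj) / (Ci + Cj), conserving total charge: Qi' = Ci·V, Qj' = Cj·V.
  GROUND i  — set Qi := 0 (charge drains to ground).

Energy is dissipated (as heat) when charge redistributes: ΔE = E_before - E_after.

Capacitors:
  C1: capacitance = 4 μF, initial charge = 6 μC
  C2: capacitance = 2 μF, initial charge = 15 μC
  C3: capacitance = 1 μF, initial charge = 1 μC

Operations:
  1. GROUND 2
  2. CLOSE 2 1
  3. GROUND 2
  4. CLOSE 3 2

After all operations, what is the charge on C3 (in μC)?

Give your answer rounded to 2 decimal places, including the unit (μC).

Answer: 0.33 μC

Derivation:
Initial: C1(4μF, Q=6μC, V=1.50V), C2(2μF, Q=15μC, V=7.50V), C3(1μF, Q=1μC, V=1.00V)
Op 1: GROUND 2: Q2=0; energy lost=56.250
Op 2: CLOSE 2-1: Q_total=6.00, C_total=6.00, V=1.00; Q2=2.00, Q1=4.00; dissipated=1.500
Op 3: GROUND 2: Q2=0; energy lost=1.000
Op 4: CLOSE 3-2: Q_total=1.00, C_total=3.00, V=0.33; Q3=0.33, Q2=0.67; dissipated=0.333
Final charges: Q1=4.00, Q2=0.67, Q3=0.33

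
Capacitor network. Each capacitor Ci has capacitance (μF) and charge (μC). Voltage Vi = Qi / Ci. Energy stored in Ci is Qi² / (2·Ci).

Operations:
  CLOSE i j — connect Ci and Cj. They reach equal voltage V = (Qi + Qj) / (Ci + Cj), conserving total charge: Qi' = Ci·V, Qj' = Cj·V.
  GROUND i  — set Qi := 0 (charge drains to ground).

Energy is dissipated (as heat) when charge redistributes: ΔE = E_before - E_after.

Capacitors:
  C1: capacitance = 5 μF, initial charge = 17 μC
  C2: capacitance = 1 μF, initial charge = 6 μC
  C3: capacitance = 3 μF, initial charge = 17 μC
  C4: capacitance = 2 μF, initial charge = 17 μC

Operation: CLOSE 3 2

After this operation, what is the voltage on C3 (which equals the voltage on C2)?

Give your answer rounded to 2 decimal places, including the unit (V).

Initial: C1(5μF, Q=17μC, V=3.40V), C2(1μF, Q=6μC, V=6.00V), C3(3μF, Q=17μC, V=5.67V), C4(2μF, Q=17μC, V=8.50V)
Op 1: CLOSE 3-2: Q_total=23.00, C_total=4.00, V=5.75; Q3=17.25, Q2=5.75; dissipated=0.042

Answer: 5.75 V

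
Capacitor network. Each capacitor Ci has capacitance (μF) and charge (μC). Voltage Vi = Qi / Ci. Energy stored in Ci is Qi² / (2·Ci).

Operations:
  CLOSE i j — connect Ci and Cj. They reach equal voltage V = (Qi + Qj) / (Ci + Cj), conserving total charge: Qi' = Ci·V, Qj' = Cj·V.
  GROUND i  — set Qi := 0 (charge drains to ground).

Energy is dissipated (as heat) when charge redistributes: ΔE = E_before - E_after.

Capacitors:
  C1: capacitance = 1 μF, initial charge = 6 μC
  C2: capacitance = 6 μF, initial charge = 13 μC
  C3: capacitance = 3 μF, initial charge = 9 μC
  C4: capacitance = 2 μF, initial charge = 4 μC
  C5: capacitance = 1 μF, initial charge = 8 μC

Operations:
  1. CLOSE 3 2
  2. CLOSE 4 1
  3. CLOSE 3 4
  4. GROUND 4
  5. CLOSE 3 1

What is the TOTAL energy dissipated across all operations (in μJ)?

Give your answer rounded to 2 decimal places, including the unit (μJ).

Initial: C1(1μF, Q=6μC, V=6.00V), C2(6μF, Q=13μC, V=2.17V), C3(3μF, Q=9μC, V=3.00V), C4(2μF, Q=4μC, V=2.00V), C5(1μF, Q=8μC, V=8.00V)
Op 1: CLOSE 3-2: Q_total=22.00, C_total=9.00, V=2.44; Q3=7.33, Q2=14.67; dissipated=0.694
Op 2: CLOSE 4-1: Q_total=10.00, C_total=3.00, V=3.33; Q4=6.67, Q1=3.33; dissipated=5.333
Op 3: CLOSE 3-4: Q_total=14.00, C_total=5.00, V=2.80; Q3=8.40, Q4=5.60; dissipated=0.474
Op 4: GROUND 4: Q4=0; energy lost=7.840
Op 5: CLOSE 3-1: Q_total=11.73, C_total=4.00, V=2.93; Q3=8.80, Q1=2.93; dissipated=0.107
Total dissipated: 14.449 μJ

Answer: 14.45 μJ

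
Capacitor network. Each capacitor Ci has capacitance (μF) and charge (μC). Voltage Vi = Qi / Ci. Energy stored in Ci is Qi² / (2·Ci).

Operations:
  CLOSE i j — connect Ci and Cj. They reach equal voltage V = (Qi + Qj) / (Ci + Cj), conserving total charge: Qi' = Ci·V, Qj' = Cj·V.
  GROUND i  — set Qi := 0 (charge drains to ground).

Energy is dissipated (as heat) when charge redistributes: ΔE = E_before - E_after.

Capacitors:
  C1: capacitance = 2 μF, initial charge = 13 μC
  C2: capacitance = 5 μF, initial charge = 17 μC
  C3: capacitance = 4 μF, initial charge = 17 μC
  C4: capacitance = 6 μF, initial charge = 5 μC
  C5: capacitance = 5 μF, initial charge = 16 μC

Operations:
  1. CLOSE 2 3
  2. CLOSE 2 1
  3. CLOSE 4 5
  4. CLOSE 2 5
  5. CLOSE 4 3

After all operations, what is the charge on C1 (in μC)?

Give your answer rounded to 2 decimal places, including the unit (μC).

Initial: C1(2μF, Q=13μC, V=6.50V), C2(5μF, Q=17μC, V=3.40V), C3(4μF, Q=17μC, V=4.25V), C4(6μF, Q=5μC, V=0.83V), C5(5μF, Q=16μC, V=3.20V)
Op 1: CLOSE 2-3: Q_total=34.00, C_total=9.00, V=3.78; Q2=18.89, Q3=15.11; dissipated=0.803
Op 2: CLOSE 2-1: Q_total=31.89, C_total=7.00, V=4.56; Q2=22.78, Q1=9.11; dissipated=5.293
Op 3: CLOSE 4-5: Q_total=21.00, C_total=11.00, V=1.91; Q4=11.45, Q5=9.55; dissipated=7.638
Op 4: CLOSE 2-5: Q_total=32.32, C_total=10.00, V=3.23; Q2=16.16, Q5=16.16; dissipated=8.755
Op 5: CLOSE 4-3: Q_total=26.57, C_total=10.00, V=2.66; Q4=15.94, Q3=10.63; dissipated=4.190
Final charges: Q1=9.11, Q2=16.16, Q3=10.63, Q4=15.94, Q5=16.16

Answer: 9.11 μC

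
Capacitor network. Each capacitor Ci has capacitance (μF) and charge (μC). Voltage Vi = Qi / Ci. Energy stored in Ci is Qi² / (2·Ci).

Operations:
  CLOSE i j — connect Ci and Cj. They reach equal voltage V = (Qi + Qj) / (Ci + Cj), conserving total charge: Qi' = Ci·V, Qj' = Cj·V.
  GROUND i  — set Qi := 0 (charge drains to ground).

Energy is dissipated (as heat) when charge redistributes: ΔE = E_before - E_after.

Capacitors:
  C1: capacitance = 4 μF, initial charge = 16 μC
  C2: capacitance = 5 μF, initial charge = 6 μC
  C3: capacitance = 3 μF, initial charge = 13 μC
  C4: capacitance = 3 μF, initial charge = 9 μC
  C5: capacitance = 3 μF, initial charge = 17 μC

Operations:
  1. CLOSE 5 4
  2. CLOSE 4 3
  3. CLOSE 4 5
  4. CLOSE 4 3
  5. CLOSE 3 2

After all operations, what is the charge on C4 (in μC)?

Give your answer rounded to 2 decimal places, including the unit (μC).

Initial: C1(4μF, Q=16μC, V=4.00V), C2(5μF, Q=6μC, V=1.20V), C3(3μF, Q=13μC, V=4.33V), C4(3μF, Q=9μC, V=3.00V), C5(3μF, Q=17μC, V=5.67V)
Op 1: CLOSE 5-4: Q_total=26.00, C_total=6.00, V=4.33; Q5=13.00, Q4=13.00; dissipated=5.333
Op 2: CLOSE 4-3: Q_total=26.00, C_total=6.00, V=4.33; Q4=13.00, Q3=13.00; dissipated=0.000
Op 3: CLOSE 4-5: Q_total=26.00, C_total=6.00, V=4.33; Q4=13.00, Q5=13.00; dissipated=0.000
Op 4: CLOSE 4-3: Q_total=26.00, C_total=6.00, V=4.33; Q4=13.00, Q3=13.00; dissipated=0.000
Op 5: CLOSE 3-2: Q_total=19.00, C_total=8.00, V=2.38; Q3=7.12, Q2=11.88; dissipated=9.204
Final charges: Q1=16.00, Q2=11.88, Q3=7.12, Q4=13.00, Q5=13.00

Answer: 13.00 μC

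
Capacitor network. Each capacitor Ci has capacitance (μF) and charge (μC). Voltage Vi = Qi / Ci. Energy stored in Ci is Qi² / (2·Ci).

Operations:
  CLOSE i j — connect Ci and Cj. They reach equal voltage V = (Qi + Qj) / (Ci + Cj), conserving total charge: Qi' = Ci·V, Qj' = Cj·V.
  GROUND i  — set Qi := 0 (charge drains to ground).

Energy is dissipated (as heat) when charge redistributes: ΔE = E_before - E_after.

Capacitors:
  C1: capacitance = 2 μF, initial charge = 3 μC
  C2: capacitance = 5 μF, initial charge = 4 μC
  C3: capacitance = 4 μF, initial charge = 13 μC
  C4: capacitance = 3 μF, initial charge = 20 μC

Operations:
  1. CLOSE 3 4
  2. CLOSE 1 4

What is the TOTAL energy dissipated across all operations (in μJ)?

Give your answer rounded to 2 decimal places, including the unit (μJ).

Initial: C1(2μF, Q=3μC, V=1.50V), C2(5μF, Q=4μC, V=0.80V), C3(4μF, Q=13μC, V=3.25V), C4(3μF, Q=20μC, V=6.67V)
Op 1: CLOSE 3-4: Q_total=33.00, C_total=7.00, V=4.71; Q3=18.86, Q4=14.14; dissipated=10.006
Op 2: CLOSE 1-4: Q_total=17.14, C_total=5.00, V=3.43; Q1=6.86, Q4=10.29; dissipated=6.199
Total dissipated: 16.205 μJ

Answer: 16.20 μJ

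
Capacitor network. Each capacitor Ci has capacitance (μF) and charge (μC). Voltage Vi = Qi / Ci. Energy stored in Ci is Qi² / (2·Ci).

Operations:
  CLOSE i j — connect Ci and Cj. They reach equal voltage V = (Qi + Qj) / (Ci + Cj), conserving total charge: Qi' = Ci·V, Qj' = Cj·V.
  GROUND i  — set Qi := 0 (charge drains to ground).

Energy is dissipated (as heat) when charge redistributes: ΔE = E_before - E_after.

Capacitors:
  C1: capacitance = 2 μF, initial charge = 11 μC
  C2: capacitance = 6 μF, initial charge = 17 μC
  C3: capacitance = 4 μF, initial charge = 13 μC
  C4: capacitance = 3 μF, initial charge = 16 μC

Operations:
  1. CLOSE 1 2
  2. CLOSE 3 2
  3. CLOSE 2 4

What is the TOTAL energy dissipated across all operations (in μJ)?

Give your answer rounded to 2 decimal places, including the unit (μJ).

Answer: 9.15 μJ

Derivation:
Initial: C1(2μF, Q=11μC, V=5.50V), C2(6μF, Q=17μC, V=2.83V), C3(4μF, Q=13μC, V=3.25V), C4(3μF, Q=16μC, V=5.33V)
Op 1: CLOSE 1-2: Q_total=28.00, C_total=8.00, V=3.50; Q1=7.00, Q2=21.00; dissipated=5.333
Op 2: CLOSE 3-2: Q_total=34.00, C_total=10.00, V=3.40; Q3=13.60, Q2=20.40; dissipated=0.075
Op 3: CLOSE 2-4: Q_total=36.40, C_total=9.00, V=4.04; Q2=24.27, Q4=12.13; dissipated=3.738
Total dissipated: 9.146 μJ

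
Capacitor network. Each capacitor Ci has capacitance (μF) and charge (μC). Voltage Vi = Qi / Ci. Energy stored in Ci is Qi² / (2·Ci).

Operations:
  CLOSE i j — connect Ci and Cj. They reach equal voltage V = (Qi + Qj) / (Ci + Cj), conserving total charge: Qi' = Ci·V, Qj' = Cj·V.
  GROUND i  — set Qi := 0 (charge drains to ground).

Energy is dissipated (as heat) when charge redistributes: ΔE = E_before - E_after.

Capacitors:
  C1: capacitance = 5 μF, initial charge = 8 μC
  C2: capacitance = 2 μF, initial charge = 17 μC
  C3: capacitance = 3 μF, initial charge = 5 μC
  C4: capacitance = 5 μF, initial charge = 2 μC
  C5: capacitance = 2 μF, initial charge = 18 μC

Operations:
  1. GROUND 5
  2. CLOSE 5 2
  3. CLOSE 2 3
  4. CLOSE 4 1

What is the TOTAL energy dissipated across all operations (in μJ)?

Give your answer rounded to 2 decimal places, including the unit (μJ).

Initial: C1(5μF, Q=8μC, V=1.60V), C2(2μF, Q=17μC, V=8.50V), C3(3μF, Q=5μC, V=1.67V), C4(5μF, Q=2μC, V=0.40V), C5(2μF, Q=18μC, V=9.00V)
Op 1: GROUND 5: Q5=0; energy lost=81.000
Op 2: CLOSE 5-2: Q_total=17.00, C_total=4.00, V=4.25; Q5=8.50, Q2=8.50; dissipated=36.125
Op 3: CLOSE 2-3: Q_total=13.50, C_total=5.00, V=2.70; Q2=5.40, Q3=8.10; dissipated=4.004
Op 4: CLOSE 4-1: Q_total=10.00, C_total=10.00, V=1.00; Q4=5.00, Q1=5.00; dissipated=1.800
Total dissipated: 122.929 μJ

Answer: 122.93 μJ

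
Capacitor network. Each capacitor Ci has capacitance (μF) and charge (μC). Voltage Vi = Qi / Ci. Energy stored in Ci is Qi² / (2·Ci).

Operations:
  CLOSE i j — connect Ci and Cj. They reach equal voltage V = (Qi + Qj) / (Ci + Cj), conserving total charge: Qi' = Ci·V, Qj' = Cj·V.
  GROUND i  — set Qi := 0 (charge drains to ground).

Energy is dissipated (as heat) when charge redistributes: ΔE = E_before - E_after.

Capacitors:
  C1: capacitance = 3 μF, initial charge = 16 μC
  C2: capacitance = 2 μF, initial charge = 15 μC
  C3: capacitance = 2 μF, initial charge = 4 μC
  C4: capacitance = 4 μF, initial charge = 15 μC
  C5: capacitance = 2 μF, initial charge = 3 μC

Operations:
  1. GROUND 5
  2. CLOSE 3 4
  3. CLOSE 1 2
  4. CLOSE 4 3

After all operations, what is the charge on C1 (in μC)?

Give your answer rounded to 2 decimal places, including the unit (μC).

Answer: 18.60 μC

Derivation:
Initial: C1(3μF, Q=16μC, V=5.33V), C2(2μF, Q=15μC, V=7.50V), C3(2μF, Q=4μC, V=2.00V), C4(4μF, Q=15μC, V=3.75V), C5(2μF, Q=3μC, V=1.50V)
Op 1: GROUND 5: Q5=0; energy lost=2.250
Op 2: CLOSE 3-4: Q_total=19.00, C_total=6.00, V=3.17; Q3=6.33, Q4=12.67; dissipated=2.042
Op 3: CLOSE 1-2: Q_total=31.00, C_total=5.00, V=6.20; Q1=18.60, Q2=12.40; dissipated=2.817
Op 4: CLOSE 4-3: Q_total=19.00, C_total=6.00, V=3.17; Q4=12.67, Q3=6.33; dissipated=0.000
Final charges: Q1=18.60, Q2=12.40, Q3=6.33, Q4=12.67, Q5=0.00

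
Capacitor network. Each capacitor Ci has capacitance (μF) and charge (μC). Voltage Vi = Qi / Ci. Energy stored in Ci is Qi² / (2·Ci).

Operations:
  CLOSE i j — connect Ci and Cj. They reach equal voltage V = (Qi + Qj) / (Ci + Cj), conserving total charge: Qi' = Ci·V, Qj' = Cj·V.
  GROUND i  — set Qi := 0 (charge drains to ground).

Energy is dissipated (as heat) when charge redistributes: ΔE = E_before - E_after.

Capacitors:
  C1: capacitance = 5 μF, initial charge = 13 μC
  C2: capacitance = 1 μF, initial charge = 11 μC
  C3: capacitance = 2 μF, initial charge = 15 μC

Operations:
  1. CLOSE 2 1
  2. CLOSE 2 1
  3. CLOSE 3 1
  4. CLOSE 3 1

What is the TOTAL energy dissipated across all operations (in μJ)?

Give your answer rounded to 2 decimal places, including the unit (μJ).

Initial: C1(5μF, Q=13μC, V=2.60V), C2(1μF, Q=11μC, V=11.00V), C3(2μF, Q=15μC, V=7.50V)
Op 1: CLOSE 2-1: Q_total=24.00, C_total=6.00, V=4.00; Q2=4.00, Q1=20.00; dissipated=29.400
Op 2: CLOSE 2-1: Q_total=24.00, C_total=6.00, V=4.00; Q2=4.00, Q1=20.00; dissipated=0.000
Op 3: CLOSE 3-1: Q_total=35.00, C_total=7.00, V=5.00; Q3=10.00, Q1=25.00; dissipated=8.750
Op 4: CLOSE 3-1: Q_total=35.00, C_total=7.00, V=5.00; Q3=10.00, Q1=25.00; dissipated=0.000
Total dissipated: 38.150 μJ

Answer: 38.15 μJ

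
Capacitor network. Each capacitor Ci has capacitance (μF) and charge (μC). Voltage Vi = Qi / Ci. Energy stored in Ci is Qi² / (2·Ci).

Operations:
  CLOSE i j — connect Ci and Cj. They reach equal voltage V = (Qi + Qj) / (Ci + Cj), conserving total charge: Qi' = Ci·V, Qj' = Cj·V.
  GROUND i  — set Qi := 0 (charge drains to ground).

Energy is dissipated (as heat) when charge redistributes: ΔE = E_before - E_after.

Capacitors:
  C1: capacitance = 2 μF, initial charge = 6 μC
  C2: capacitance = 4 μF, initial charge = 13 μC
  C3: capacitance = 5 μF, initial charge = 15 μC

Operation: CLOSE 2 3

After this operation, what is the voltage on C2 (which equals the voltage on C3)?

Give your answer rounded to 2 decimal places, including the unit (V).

Answer: 3.11 V

Derivation:
Initial: C1(2μF, Q=6μC, V=3.00V), C2(4μF, Q=13μC, V=3.25V), C3(5μF, Q=15μC, V=3.00V)
Op 1: CLOSE 2-3: Q_total=28.00, C_total=9.00, V=3.11; Q2=12.44, Q3=15.56; dissipated=0.069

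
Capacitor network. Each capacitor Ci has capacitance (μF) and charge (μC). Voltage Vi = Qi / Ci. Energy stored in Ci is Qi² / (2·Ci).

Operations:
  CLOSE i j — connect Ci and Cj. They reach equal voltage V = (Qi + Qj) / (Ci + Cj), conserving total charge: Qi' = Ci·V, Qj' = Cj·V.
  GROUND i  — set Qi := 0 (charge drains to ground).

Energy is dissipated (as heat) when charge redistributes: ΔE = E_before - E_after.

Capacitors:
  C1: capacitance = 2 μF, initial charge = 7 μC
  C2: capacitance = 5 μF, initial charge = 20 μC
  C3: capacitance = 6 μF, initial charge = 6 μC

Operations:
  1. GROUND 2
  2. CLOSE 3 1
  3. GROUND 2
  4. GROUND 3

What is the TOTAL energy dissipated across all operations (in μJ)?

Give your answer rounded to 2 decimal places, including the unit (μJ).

Answer: 52.61 μJ

Derivation:
Initial: C1(2μF, Q=7μC, V=3.50V), C2(5μF, Q=20μC, V=4.00V), C3(6μF, Q=6μC, V=1.00V)
Op 1: GROUND 2: Q2=0; energy lost=40.000
Op 2: CLOSE 3-1: Q_total=13.00, C_total=8.00, V=1.62; Q3=9.75, Q1=3.25; dissipated=4.688
Op 3: GROUND 2: Q2=0; energy lost=0.000
Op 4: GROUND 3: Q3=0; energy lost=7.922
Total dissipated: 52.609 μJ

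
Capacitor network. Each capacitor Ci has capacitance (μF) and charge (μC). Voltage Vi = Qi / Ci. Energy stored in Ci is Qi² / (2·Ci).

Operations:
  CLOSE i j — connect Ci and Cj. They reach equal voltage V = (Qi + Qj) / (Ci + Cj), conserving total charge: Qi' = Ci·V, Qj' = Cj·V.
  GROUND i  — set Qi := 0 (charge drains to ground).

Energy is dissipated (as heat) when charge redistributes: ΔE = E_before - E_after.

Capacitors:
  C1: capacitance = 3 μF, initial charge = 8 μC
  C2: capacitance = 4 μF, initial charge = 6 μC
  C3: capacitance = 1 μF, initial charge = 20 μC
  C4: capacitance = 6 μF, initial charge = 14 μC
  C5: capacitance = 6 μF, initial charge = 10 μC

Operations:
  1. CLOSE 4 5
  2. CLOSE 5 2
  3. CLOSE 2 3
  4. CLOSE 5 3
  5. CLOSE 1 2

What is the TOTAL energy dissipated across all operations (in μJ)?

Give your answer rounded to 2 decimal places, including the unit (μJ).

Initial: C1(3μF, Q=8μC, V=2.67V), C2(4μF, Q=6μC, V=1.50V), C3(1μF, Q=20μC, V=20.00V), C4(6μF, Q=14μC, V=2.33V), C5(6μF, Q=10μC, V=1.67V)
Op 1: CLOSE 4-5: Q_total=24.00, C_total=12.00, V=2.00; Q4=12.00, Q5=12.00; dissipated=0.667
Op 2: CLOSE 5-2: Q_total=18.00, C_total=10.00, V=1.80; Q5=10.80, Q2=7.20; dissipated=0.300
Op 3: CLOSE 2-3: Q_total=27.20, C_total=5.00, V=5.44; Q2=21.76, Q3=5.44; dissipated=132.496
Op 4: CLOSE 5-3: Q_total=16.24, C_total=7.00, V=2.32; Q5=13.92, Q3=2.32; dissipated=5.678
Op 5: CLOSE 1-2: Q_total=29.76, C_total=7.00, V=4.25; Q1=12.75, Q2=17.01; dissipated=6.593
Total dissipated: 145.734 μJ

Answer: 145.73 μJ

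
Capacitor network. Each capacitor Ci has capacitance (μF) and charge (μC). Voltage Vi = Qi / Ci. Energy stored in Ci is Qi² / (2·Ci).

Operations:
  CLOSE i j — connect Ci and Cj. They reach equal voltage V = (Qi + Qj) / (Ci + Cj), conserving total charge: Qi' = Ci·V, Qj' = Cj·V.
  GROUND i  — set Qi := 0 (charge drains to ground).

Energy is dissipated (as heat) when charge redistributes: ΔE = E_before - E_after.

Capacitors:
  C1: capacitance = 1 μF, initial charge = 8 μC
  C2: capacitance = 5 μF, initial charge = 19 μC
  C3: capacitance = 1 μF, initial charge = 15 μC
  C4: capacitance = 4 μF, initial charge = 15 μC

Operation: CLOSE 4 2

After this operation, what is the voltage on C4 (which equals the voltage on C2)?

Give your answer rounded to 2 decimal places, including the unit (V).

Answer: 3.78 V

Derivation:
Initial: C1(1μF, Q=8μC, V=8.00V), C2(5μF, Q=19μC, V=3.80V), C3(1μF, Q=15μC, V=15.00V), C4(4μF, Q=15μC, V=3.75V)
Op 1: CLOSE 4-2: Q_total=34.00, C_total=9.00, V=3.78; Q4=15.11, Q2=18.89; dissipated=0.003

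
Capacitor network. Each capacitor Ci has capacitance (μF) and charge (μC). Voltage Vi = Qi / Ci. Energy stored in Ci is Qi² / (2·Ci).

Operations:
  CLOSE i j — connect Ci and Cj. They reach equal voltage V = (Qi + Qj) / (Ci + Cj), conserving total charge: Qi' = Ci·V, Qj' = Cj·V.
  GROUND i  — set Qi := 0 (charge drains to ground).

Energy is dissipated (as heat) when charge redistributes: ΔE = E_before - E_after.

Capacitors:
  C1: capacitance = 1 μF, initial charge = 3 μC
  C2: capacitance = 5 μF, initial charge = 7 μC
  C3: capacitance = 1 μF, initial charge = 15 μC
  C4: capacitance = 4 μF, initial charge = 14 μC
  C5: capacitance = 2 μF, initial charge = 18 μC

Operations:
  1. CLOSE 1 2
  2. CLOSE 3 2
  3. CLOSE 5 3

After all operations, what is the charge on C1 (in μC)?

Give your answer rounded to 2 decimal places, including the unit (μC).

Answer: 1.67 μC

Derivation:
Initial: C1(1μF, Q=3μC, V=3.00V), C2(5μF, Q=7μC, V=1.40V), C3(1μF, Q=15μC, V=15.00V), C4(4μF, Q=14μC, V=3.50V), C5(2μF, Q=18μC, V=9.00V)
Op 1: CLOSE 1-2: Q_total=10.00, C_total=6.00, V=1.67; Q1=1.67, Q2=8.33; dissipated=1.067
Op 2: CLOSE 3-2: Q_total=23.33, C_total=6.00, V=3.89; Q3=3.89, Q2=19.44; dissipated=74.074
Op 3: CLOSE 5-3: Q_total=21.89, C_total=3.00, V=7.30; Q5=14.59, Q3=7.30; dissipated=8.708
Final charges: Q1=1.67, Q2=19.44, Q3=7.30, Q4=14.00, Q5=14.59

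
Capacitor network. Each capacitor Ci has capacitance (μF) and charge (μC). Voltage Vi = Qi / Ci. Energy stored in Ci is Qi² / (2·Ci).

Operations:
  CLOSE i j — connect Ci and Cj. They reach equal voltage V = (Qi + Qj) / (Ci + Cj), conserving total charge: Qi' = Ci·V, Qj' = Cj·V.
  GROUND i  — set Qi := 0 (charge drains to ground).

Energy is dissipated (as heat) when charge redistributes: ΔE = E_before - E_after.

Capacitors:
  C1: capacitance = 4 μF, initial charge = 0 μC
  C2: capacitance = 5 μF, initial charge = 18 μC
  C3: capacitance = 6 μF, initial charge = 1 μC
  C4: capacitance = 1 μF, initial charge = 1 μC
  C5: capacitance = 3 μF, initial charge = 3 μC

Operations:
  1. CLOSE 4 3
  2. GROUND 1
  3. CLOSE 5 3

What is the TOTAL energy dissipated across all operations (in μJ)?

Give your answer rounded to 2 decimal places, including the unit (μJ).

Initial: C1(4μF, Q=0μC, V=0.00V), C2(5μF, Q=18μC, V=3.60V), C3(6μF, Q=1μC, V=0.17V), C4(1μF, Q=1μC, V=1.00V), C5(3μF, Q=3μC, V=1.00V)
Op 1: CLOSE 4-3: Q_total=2.00, C_total=7.00, V=0.29; Q4=0.29, Q3=1.71; dissipated=0.298
Op 2: GROUND 1: Q1=0; energy lost=0.000
Op 3: CLOSE 5-3: Q_total=4.71, C_total=9.00, V=0.52; Q5=1.57, Q3=3.14; dissipated=0.510
Total dissipated: 0.808 μJ

Answer: 0.81 μJ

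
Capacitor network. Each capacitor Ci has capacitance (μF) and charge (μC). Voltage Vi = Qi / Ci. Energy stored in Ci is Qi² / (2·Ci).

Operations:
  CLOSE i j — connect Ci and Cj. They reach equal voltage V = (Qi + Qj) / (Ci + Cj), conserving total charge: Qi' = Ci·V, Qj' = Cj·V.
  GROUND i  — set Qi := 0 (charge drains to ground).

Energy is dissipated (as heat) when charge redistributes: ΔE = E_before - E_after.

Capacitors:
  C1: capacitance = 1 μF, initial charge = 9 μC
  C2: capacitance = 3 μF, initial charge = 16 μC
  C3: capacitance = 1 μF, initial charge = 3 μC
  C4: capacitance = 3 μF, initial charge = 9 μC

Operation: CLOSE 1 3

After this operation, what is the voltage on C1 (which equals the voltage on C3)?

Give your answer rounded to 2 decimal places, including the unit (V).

Answer: 6.00 V

Derivation:
Initial: C1(1μF, Q=9μC, V=9.00V), C2(3μF, Q=16μC, V=5.33V), C3(1μF, Q=3μC, V=3.00V), C4(3μF, Q=9μC, V=3.00V)
Op 1: CLOSE 1-3: Q_total=12.00, C_total=2.00, V=6.00; Q1=6.00, Q3=6.00; dissipated=9.000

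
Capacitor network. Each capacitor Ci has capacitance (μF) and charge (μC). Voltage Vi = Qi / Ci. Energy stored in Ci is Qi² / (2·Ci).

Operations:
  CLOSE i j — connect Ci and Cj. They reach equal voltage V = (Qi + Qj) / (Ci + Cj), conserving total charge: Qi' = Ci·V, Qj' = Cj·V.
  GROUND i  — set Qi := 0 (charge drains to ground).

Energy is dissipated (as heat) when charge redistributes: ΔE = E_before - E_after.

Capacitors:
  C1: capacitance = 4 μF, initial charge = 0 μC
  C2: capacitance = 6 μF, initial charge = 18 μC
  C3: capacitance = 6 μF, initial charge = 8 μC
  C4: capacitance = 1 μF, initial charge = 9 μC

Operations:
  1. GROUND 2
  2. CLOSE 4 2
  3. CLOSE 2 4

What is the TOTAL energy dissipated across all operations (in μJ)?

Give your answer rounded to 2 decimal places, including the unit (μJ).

Initial: C1(4μF, Q=0μC, V=0.00V), C2(6μF, Q=18μC, V=3.00V), C3(6μF, Q=8μC, V=1.33V), C4(1μF, Q=9μC, V=9.00V)
Op 1: GROUND 2: Q2=0; energy lost=27.000
Op 2: CLOSE 4-2: Q_total=9.00, C_total=7.00, V=1.29; Q4=1.29, Q2=7.71; dissipated=34.714
Op 3: CLOSE 2-4: Q_total=9.00, C_total=7.00, V=1.29; Q2=7.71, Q4=1.29; dissipated=0.000
Total dissipated: 61.714 μJ

Answer: 61.71 μJ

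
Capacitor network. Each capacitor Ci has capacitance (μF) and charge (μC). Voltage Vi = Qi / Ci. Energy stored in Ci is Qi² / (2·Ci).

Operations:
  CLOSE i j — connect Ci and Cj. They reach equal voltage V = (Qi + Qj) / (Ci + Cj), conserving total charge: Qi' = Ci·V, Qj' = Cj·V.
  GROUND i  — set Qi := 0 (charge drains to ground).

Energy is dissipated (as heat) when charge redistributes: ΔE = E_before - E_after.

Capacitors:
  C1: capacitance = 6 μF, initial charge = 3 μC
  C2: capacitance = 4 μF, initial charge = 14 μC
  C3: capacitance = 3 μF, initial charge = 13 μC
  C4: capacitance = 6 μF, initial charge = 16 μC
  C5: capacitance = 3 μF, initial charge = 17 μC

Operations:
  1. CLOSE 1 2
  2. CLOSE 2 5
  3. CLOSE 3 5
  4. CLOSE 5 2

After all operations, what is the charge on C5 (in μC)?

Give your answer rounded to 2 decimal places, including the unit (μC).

Answer: 10.80 μC

Derivation:
Initial: C1(6μF, Q=3μC, V=0.50V), C2(4μF, Q=14μC, V=3.50V), C3(3μF, Q=13μC, V=4.33V), C4(6μF, Q=16μC, V=2.67V), C5(3μF, Q=17μC, V=5.67V)
Op 1: CLOSE 1-2: Q_total=17.00, C_total=10.00, V=1.70; Q1=10.20, Q2=6.80; dissipated=10.800
Op 2: CLOSE 2-5: Q_total=23.80, C_total=7.00, V=3.40; Q2=13.60, Q5=10.20; dissipated=13.487
Op 3: CLOSE 3-5: Q_total=23.20, C_total=6.00, V=3.87; Q3=11.60, Q5=11.60; dissipated=0.653
Op 4: CLOSE 5-2: Q_total=25.20, C_total=7.00, V=3.60; Q5=10.80, Q2=14.40; dissipated=0.187
Final charges: Q1=10.20, Q2=14.40, Q3=11.60, Q4=16.00, Q5=10.80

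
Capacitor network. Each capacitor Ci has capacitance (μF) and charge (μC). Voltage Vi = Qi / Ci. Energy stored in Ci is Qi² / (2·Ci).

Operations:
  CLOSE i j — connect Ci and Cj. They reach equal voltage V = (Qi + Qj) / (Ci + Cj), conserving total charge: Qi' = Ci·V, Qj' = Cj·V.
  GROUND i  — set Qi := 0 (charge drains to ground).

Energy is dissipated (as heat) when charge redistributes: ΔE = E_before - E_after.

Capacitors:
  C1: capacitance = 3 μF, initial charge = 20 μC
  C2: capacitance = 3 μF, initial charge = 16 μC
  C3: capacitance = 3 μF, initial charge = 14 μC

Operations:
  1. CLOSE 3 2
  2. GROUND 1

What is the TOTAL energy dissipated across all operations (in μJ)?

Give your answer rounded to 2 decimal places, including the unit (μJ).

Answer: 67.00 μJ

Derivation:
Initial: C1(3μF, Q=20μC, V=6.67V), C2(3μF, Q=16μC, V=5.33V), C3(3μF, Q=14μC, V=4.67V)
Op 1: CLOSE 3-2: Q_total=30.00, C_total=6.00, V=5.00; Q3=15.00, Q2=15.00; dissipated=0.333
Op 2: GROUND 1: Q1=0; energy lost=66.667
Total dissipated: 67.000 μJ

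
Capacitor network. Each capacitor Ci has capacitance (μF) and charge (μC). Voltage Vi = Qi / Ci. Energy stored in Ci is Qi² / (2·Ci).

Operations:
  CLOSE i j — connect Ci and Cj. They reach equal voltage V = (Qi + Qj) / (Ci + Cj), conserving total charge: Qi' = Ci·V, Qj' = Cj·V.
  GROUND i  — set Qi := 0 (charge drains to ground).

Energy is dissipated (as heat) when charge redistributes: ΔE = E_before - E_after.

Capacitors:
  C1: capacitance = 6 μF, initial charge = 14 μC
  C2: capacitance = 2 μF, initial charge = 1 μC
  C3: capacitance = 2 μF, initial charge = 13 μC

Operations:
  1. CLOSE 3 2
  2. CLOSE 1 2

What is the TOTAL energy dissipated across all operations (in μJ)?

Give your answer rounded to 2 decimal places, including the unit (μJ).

Answer: 19.02 μJ

Derivation:
Initial: C1(6μF, Q=14μC, V=2.33V), C2(2μF, Q=1μC, V=0.50V), C3(2μF, Q=13μC, V=6.50V)
Op 1: CLOSE 3-2: Q_total=14.00, C_total=4.00, V=3.50; Q3=7.00, Q2=7.00; dissipated=18.000
Op 2: CLOSE 1-2: Q_total=21.00, C_total=8.00, V=2.62; Q1=15.75, Q2=5.25; dissipated=1.021
Total dissipated: 19.021 μJ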